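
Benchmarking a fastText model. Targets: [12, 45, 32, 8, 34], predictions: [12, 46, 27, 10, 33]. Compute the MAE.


Absolute errors: |12-12|=0, |45-46|=1, |32-27|=5, |8-10|=2, |34-33|=1
Sum = 9
MAE = 9/5 = 9/5

9/5


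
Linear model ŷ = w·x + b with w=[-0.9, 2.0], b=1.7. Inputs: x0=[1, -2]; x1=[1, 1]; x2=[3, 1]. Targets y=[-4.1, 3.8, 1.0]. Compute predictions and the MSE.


ŷ0 = (-0.9)·(1) + (2.0)·(-2) + 1.7 = -3.2
ŷ1 = (-0.9)·(1) + (2.0)·(1) + 1.7 = 2.8
ŷ2 = (-0.9)·(3) + (2.0)·(1) + 1.7 = 1.0
errors² = [0.81, 1.0, 0.0]
MSE = 1.8100/3 = 0.6033

0.6033


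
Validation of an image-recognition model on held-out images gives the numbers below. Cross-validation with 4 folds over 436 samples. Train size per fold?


Fold size = 436/4 = 109
Training per fold = 436 - 109 = 327

327


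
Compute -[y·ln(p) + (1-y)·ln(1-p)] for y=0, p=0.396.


BCE = -[y·ln(p) + (1-y)·ln(1-p)]
= -0 - 1·ln(1-0.396)
= -ln(0.604) = 0.5042

0.5042


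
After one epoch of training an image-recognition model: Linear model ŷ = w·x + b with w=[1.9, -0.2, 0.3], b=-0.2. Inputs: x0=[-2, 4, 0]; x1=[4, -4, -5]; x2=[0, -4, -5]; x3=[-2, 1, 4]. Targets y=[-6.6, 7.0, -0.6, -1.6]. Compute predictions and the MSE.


ŷ0 = (1.9)·(-2) + (-0.2)·(4) + (0.3)·(0) - 0.2 = -4.8
ŷ1 = (1.9)·(4) + (-0.2)·(-4) + (0.3)·(-5) - 0.2 = 6.7
ŷ2 = (1.9)·(0) + (-0.2)·(-4) + (0.3)·(-5) - 0.2 = -0.9
ŷ3 = (1.9)·(-2) + (-0.2)·(1) + (0.3)·(4) - 0.2 = -3.0
errors² = [3.24, 0.09, 0.09, 1.96]
MSE = 5.3800/4 = 1.345

1.345


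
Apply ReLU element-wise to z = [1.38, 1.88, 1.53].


ReLU(1.38) = max(0, 1.38) = 1.38
ReLU(1.88) = max(0, 1.88) = 1.88
ReLU(1.53) = max(0, 1.53) = 1.53
result = [1.38, 1.88, 1.53]

[1.38, 1.88, 1.53]


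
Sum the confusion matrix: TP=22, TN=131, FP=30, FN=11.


Total = TP + TN + FP + FN
= 22 + 131 + 30 + 11
= 194
(Predicted positive: 52, predicted negative: 142)

194


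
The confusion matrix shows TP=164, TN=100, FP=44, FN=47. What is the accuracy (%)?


Accuracy = (TP+TN)/(TP+TN+FP+FN)
= (164+100)/(355)
= 264/355 = 74.37%

74.37%


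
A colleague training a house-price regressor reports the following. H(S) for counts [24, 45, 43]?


Probabilities: [24/112, 45/112, 43/112] ≈ [0.2143, 0.4018, 0.3839]
H = -((24/112)·log₂(24/112) + (45/112)·log₂(45/112) + (43/112)·log₂(43/112))
  = 1.535 bits

1.535 bits


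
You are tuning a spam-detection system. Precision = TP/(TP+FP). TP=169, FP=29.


Precision = TP/(TP+FP)
= 169/(169+29)
= 169/198 = 85.35%

85.35%


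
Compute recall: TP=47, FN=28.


Recall = TP/(TP+FN)
= 47/(47+28)
= 47/75 = 62.67%

62.67%


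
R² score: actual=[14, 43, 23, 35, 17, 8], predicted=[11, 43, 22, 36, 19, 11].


ȳ = 23.3333
SS_res = Σ(y-ŷ)² = 24
SS_tot = Σ(y-ȳ)² = 885.33
R² = 1 - SS_res/SS_tot = 1 - 0.0271 = 0.9729

0.9729


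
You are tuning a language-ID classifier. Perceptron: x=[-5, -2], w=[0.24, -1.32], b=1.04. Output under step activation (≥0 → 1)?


z = (-5)·(0.24) + (-2)·(-1.32) + 1.04
  = 2.48
step(z) = 1 (z≥0)

1


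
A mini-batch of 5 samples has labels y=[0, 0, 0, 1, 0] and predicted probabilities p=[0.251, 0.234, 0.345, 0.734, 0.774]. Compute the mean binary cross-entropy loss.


L[0] = -ln(1-0.251) = -ln(0.749) = 0.289
L[1] = -ln(1-0.234) = -ln(0.766) = 0.2666
L[2] = -ln(1-0.345) = -ln(0.655) = 0.4231
L[3] = -ln(0.734) = 0.3092
L[4] = -ln(1-0.774) = -ln(0.226) = 1.4872
mean = (0.289 + 0.2666 + 0.4231 + 0.3092 + 1.4872)/5 = 0.555

0.555


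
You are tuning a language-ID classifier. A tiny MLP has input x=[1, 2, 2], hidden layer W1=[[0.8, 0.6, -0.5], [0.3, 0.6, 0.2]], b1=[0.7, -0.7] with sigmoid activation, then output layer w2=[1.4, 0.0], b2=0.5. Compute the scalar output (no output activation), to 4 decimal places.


z1[0] = (0.8)·(1) + (0.6)·(2) + (-0.5)·(2) + 0.7 = 1.7
z1[1] = (0.3)·(1) + (0.6)·(2) + (0.2)·(2) - 0.7 = 1.2
h = sigmoid(z1) = [0.8455, 0.7685]
output = (1.4)·(0.8455) + (0.0)·(0.7685) + 0.5 = 1.6837

1.6837


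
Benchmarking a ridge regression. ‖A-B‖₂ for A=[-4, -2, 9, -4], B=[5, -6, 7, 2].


d = √((-4-5)² + (-2+ 6)² + (9-7)² + (-4-2)²)
  = √(81 + 16 + 4 + 36)
  = √137 = 11.7047

11.7047


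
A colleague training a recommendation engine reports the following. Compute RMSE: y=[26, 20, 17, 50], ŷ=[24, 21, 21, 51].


MSE = 22/4 = 5.5
RMSE = √(22/4) = 2.3452

2.3452


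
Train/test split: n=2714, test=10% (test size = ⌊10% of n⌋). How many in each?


Test = ⌊2714·10/100⌋ = 271
Train = 2714 - 271 = 2443

Train: 2443, Test: 271


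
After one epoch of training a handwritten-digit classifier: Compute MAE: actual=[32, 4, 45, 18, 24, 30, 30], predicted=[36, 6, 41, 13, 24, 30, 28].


Absolute errors: |32-36|=4, |4-6|=2, |45-41|=4, |18-13|=5, |24-24|=0, |30-30|=0, |30-28|=2
Sum = 17
MAE = 17/7 = 17/7

17/7


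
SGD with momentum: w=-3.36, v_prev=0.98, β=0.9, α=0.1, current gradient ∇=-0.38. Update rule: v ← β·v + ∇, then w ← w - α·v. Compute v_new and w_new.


v_new = 0.9·0.98 - 0.38 = 0.882 - 0.38 = 0.502
w_new = -3.36 - 0.1·0.502 = -3.36 - 0.0502 = -3.4102

v_new=0.502, w_new=-3.4102


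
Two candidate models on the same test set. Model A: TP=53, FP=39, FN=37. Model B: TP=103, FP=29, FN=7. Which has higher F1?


Model A: P=53/92=0.5761, R=53/90=0.5889, F1=2PR/(P+R)=2TP/(2TP+FP+FN)=106/182=0.5824
Model B: P=103/132=0.7803, R=103/110=0.9364, F1=2PR/(P+R)=2TP/(2TP+FP+FN)=206/242=0.8512
0.5824 < 0.8512 → Model B

Model B


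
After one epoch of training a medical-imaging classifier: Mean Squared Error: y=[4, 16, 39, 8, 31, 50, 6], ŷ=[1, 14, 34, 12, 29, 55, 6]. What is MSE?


Squared errors: (4-1)²=9, (16-14)²=4, (39-34)²=25, (8-12)²=16, (31-29)²=4, (50-55)²=25, (6-6)²=0
Sum = 83
MSE = 83/7 = 83/7

83/7


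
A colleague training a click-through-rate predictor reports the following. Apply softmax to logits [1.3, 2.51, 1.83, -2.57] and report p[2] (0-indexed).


Exponentials: e^1.3=3.6693, e^2.51=12.3049, e^1.83=6.2339, e^-2.57=0.0765
Sum = 22.2846
Softmax = [0.1647, 0.5522, 0.2797, 0.0034]
p[2] = 6.2339/22.2846 = 0.2797

0.2797


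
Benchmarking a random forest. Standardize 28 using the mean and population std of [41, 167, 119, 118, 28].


μ = 94.6, σ = 52.332
z = (28 - 94.6)/52.332 = -1.2726

-1.2726


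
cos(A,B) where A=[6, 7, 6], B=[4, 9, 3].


A·B = 6·4 + 7·9 + 6·3 = 105
‖A‖ = √121 = 11, ‖B‖ = √106 = 10.2956
cos = 105/(√121·√106) = 105/√12826 = 0.9271

0.9271


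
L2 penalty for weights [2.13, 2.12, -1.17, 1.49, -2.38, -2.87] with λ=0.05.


‖w‖₂² = (2.13)² + (2.12)² + (-1.17)² + (1.49)² + (-2.38)² + (-2.87)²
     = 4.5369 + 4.4944 + 1.3689 + 2.2201 + 5.6644 + 8.2369
     = 26.5216
λ·‖w‖₂² = 0.05·26.5216 = 1.32608

1.32608


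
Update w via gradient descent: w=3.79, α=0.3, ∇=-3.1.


w_new = w - α·∇
= 3.79 - 0.3·-3.1
= 3.79 + 0.93
= 4.72

4.72


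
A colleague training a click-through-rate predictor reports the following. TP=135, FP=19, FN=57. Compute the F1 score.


Precision = 135/154 = 0.8766
Recall = 135/192 = 0.7031
F1 = 2·P·R/(P+R) = 2·TP/(2·TP+FP+FN) = 270/(270+19+57) = 270/346 = 0.7803

0.7803


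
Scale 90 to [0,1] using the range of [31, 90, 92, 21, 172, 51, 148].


min=21, max=172
(90-21)/(172-21) = 69/151 = 0.457

0.457


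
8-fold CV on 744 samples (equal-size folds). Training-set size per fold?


Fold size = 744/8 = 93
Training per fold = 744 - 93 = 651

651


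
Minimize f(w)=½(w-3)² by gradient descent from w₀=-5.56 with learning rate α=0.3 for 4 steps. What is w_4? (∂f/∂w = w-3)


step 1: grad = -5.56-3 = -8.56; w = -5.56 - 0.3·(-8.56) = -2.992
step 2: grad = -2.992-3 = -5.992; w = -2.992 - 0.3·(-5.992) = -1.1944
step 3: grad = -1.1944-3 = -4.1944; w = -1.1944 - 0.3·(-4.1944) = 0.06392
step 4: grad = 0.06392-3 = -2.93608; w = 0.06392 - 0.3·(-2.93608) = 0.944744

0.944744


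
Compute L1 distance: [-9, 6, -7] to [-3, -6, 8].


d = |-9+ 3| + |6+ 6| + |-7-8|
  = 6 + 12 + 15
  = 33

33


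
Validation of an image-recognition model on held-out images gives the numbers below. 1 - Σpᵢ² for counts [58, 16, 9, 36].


Probabilities: [58/119, 16/119, 9/119, 36/119] ≈ [0.4874, 0.1345, 0.0756, 0.3025]
Σpᵢ² = (3364 + 256 + 81 + 1296)/119² = 4997/14161
Gini = 1 - Σpᵢ² = 1 - 4997/14161 = 0.6471

0.6471


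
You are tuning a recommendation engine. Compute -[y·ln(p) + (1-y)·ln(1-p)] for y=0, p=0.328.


BCE = -[y·ln(p) + (1-y)·ln(1-p)]
= -0 - 1·ln(1-0.328)
= -ln(0.672) = 0.3975

0.3975


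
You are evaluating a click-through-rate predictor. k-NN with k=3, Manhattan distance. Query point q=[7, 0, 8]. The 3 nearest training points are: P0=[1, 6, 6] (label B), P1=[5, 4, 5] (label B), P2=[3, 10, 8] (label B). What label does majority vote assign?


d(q,P0) = 14  (label B)
d(q,P1) = 9  (label B)
d(q,P2) = 14  (label B)
Votes: A=0, B=3
Majority → B

B


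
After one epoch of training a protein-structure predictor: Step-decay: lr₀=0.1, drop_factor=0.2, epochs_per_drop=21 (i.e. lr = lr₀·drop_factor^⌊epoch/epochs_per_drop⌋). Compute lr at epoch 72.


n_drops = ⌊72/21⌋ = 3
lr = 0.1·0.2^3 = 0.1·0.008 = 0.0008

0.0008


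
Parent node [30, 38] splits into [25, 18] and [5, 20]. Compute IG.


Parent = [30, 38], H_parent = 0.99
H_left = 0.9808 (n=43), H_right = 0.7219 (n=25)
H_children = (43/68)·0.9808 + (25/68)·0.7219 = 0.8856
IG = 0.99 - 0.8856 = 0.1044

0.1044


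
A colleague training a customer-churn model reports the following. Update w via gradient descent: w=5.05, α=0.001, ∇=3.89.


w_new = w - α·∇
= 5.05 - 0.001·3.89
= 5.05 - 0.00389
= 5.04611

5.04611


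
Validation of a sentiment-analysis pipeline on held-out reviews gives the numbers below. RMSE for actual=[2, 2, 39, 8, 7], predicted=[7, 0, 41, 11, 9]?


MSE = 46/5 = 9.2
RMSE = √(46/5) = 3.0332

3.0332


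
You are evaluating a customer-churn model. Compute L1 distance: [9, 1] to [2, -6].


d = |9-2| + |1+ 6|
  = 7 + 7
  = 14

14


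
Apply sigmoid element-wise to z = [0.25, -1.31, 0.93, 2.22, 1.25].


σ(0.25) = 1/(1+e^-0.25) = 0.5622
σ(-1.31) = 1/(1+e^1.31) = 0.2125
σ(0.93) = 1/(1+e^-0.93) = 0.7171
σ(2.22) = 1/(1+e^-2.22) = 0.902
σ(1.25) = 1/(1+e^-1.25) = 0.7773
result = [0.5622, 0.2125, 0.7171, 0.902, 0.7773]

[0.5622, 0.2125, 0.7171, 0.902, 0.7773]


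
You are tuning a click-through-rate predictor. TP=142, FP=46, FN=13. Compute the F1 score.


Precision = 142/188 = 0.7553
Recall = 142/155 = 0.9161
F1 = 2·P·R/(P+R) = 2·TP/(2·TP+FP+FN) = 284/(284+46+13) = 284/343 = 0.828

0.828


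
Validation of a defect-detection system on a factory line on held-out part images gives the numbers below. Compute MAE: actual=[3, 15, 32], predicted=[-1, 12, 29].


Absolute errors: |3+ 1|=4, |15-12|=3, |32-29|=3
Sum = 10
MAE = 10/3 = 10/3

10/3


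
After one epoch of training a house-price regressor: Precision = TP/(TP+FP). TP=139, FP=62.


Precision = TP/(TP+FP)
= 139/(139+62)
= 139/201 = 69.15%

69.15%


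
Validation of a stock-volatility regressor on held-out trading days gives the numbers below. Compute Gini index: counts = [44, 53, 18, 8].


Probabilities: [44/123, 53/123, 18/123, 8/123] ≈ [0.3577, 0.4309, 0.1463, 0.065]
Σpᵢ² = (1936 + 2809 + 324 + 64)/123² = 5133/15129
Gini = 1 - Σpᵢ² = 1 - 5133/15129 = 0.6607

0.6607


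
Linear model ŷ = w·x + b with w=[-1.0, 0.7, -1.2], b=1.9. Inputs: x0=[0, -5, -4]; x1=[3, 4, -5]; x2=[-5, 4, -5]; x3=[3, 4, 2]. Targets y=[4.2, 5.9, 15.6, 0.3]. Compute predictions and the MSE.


ŷ0 = (-1.0)·(0) + (0.7)·(-5) + (-1.2)·(-4) + 1.9 = 3.2
ŷ1 = (-1.0)·(3) + (0.7)·(4) + (-1.2)·(-5) + 1.9 = 7.7
ŷ2 = (-1.0)·(-5) + (0.7)·(4) + (-1.2)·(-5) + 1.9 = 15.7
ŷ3 = (-1.0)·(3) + (0.7)·(4) + (-1.2)·(2) + 1.9 = -0.7
errors² = [1.0, 3.24, 0.01, 1.0]
MSE = 5.2500/4 = 1.3125

1.3125


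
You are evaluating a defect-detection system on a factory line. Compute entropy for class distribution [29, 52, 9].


Probabilities: [29/90, 52/90, 9/90] ≈ [0.3222, 0.5778, 0.1]
H = -((29/90)·log₂(29/90) + (52/90)·log₂(52/90) + (9/90)·log₂(9/90))
  = 1.3159 bits

1.3159 bits


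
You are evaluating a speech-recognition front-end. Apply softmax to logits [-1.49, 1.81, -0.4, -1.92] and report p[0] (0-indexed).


Exponentials: e^-1.49=0.2254, e^1.81=6.1104, e^-0.4=0.6703, e^-1.92=0.1466
Sum = 7.1527
Softmax = [0.0315, 0.8543, 0.0937, 0.0205]
p[0] = 0.2254/7.1527 = 0.0315

0.0315


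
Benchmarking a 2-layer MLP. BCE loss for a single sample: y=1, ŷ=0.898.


BCE = -[y·ln(p) + (1-y)·ln(1-p)]
= -1·ln(0.898) - 0
= -ln(0.898) = 0.1076

0.1076


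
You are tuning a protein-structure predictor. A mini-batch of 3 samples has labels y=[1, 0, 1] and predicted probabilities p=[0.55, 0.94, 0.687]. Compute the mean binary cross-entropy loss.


L[0] = -ln(0.55) = 0.5978
L[1] = -ln(1-0.94) = -ln(0.06) = 2.8134
L[2] = -ln(0.687) = 0.3754
mean = (0.5978 + 2.8134 + 0.3754)/3 = 1.2622

1.2622


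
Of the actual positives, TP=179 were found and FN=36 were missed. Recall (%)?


Recall = TP/(TP+FN)
= 179/(179+36)
= 179/215 = 83.26%

83.26%


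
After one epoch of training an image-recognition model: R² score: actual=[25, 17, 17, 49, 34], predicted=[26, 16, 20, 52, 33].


ȳ = 28.4
SS_res = Σ(y-ŷ)² = 21
SS_tot = Σ(y-ȳ)² = 727.2
R² = 1 - SS_res/SS_tot = 1 - 0.0289 = 0.9711

0.9711


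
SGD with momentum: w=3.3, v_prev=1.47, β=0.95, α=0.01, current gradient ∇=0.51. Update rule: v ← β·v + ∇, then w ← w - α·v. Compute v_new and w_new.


v_new = 0.95·1.47 + 0.51 = 1.3965 + 0.51 = 1.9065
w_new = 3.3 - 0.01·1.9065 = 3.3 - 0.019065 = 3.280935

v_new=1.9065, w_new=3.280935


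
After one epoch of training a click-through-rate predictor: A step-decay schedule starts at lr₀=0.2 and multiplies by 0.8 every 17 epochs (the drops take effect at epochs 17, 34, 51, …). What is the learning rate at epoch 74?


n_drops = ⌊74/17⌋ = 4
lr = 0.2·0.8^4 = 0.2·0.4096 = 0.08192

0.08192


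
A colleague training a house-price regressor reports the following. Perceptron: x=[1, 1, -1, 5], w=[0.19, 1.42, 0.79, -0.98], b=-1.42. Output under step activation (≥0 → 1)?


z = (1)·(0.19) + (1)·(1.42) + (-1)·(0.79) + (5)·(-0.98) - 1.42
  = -5.5
step(z) = 0 (z<0)

0


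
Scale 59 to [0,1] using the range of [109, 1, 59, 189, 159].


min=1, max=189
(59-1)/(189-1) = 58/188 = 0.3085

0.3085


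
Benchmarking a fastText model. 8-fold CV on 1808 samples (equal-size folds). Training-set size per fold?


Fold size = 1808/8 = 226
Training per fold = 1808 - 226 = 1582

1582


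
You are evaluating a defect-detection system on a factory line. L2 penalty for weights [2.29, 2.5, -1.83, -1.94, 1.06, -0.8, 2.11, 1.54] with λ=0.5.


‖w‖₂² = (2.29)² + (2.5)² + (-1.83)² + (-1.94)² + (1.06)² + (-0.8)² + (2.11)² + (1.54)²
     = 5.2441 + 6.25 + 3.3489 + 3.7636 + 1.1236 + 0.64 + 4.4521 + 2.3716
     = 27.1939
λ·‖w‖₂² = 0.5·27.1939 = 13.59695

13.59695


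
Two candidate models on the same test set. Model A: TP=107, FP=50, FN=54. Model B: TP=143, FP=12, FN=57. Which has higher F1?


Model A: P=107/157=0.6815, R=107/161=0.6646, F1=2PR/(P+R)=2TP/(2TP+FP+FN)=214/318=0.673
Model B: P=143/155=0.9226, R=143/200=0.715, F1=2PR/(P+R)=2TP/(2TP+FP+FN)=286/355=0.8056
0.673 < 0.8056 → Model B

Model B


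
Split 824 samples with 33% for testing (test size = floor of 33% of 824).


Test = ⌊824·33/100⌋ = 271
Train = 824 - 271 = 553

Train: 553, Test: 271


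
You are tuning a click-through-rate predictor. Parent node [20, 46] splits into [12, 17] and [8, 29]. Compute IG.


Parent = [20, 46], H_parent = 0.885
H_left = 0.9784 (n=29), H_right = 0.7532 (n=37)
H_children = (29/66)·0.9784 + (37/66)·0.7532 = 0.8522
IG = 0.885 - 0.8522 = 0.0328

0.0328


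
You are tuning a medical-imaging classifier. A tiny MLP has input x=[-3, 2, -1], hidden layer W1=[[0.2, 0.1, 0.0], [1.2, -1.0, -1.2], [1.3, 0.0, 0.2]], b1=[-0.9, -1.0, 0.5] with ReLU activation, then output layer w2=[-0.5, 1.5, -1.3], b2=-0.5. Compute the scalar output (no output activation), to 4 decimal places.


z1[0] = (0.2)·(-3) + (0.1)·(2) + (0.0)·(-1) - 0.9 = -1.3
z1[1] = (1.2)·(-3) + (-1.0)·(2) + (-1.2)·(-1) - 1.0 = -5.4
z1[2] = (1.3)·(-3) + (0.0)·(2) + (0.2)·(-1) + 0.5 = -3.6
h = ReLU(z1) = [0.0, 0.0, 0.0]
output = (-0.5)·(0.0) + (1.5)·(0.0) + (-1.3)·(0.0) - 0.5 = -0.5

-0.5


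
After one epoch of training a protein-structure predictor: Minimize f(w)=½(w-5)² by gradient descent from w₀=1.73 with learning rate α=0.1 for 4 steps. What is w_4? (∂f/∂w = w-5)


step 1: grad = 1.73-5 = -3.27; w = 1.73 - 0.1·(-3.27) = 2.057
step 2: grad = 2.057-5 = -2.943; w = 2.057 - 0.1·(-2.943) = 2.3513
step 3: grad = 2.3513-5 = -2.6487; w = 2.3513 - 0.1·(-2.6487) = 2.61617
step 4: grad = 2.61617-5 = -2.38383; w = 2.61617 - 0.1·(-2.38383) = 2.854553

2.854553


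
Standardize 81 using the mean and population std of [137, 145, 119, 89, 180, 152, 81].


μ = 129, σ = 32.6321
z = (81 - 129)/32.6321 = -1.4709

-1.4709


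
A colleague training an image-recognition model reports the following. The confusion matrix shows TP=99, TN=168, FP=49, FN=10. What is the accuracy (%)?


Accuracy = (TP+TN)/(TP+TN+FP+FN)
= (99+168)/(326)
= 267/326 = 81.9%

81.9%


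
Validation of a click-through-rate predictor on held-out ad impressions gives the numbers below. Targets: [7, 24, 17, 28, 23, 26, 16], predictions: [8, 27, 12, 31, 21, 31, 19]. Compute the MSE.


Squared errors: (7-8)²=1, (24-27)²=9, (17-12)²=25, (28-31)²=9, (23-21)²=4, (26-31)²=25, (16-19)²=9
Sum = 82
MSE = 82/7 = 82/7

82/7


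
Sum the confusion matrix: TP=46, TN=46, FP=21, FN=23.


Total = TP + TN + FP + FN
= 46 + 46 + 21 + 23
= 136
(Predicted positive: 67, predicted negative: 69)

136


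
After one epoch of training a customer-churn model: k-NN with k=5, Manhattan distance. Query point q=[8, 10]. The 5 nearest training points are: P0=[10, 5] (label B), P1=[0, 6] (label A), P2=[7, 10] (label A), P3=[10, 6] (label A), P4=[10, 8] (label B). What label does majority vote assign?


d(q,P0) = 7  (label B)
d(q,P1) = 12  (label A)
d(q,P2) = 1  (label A)
d(q,P3) = 6  (label A)
d(q,P4) = 4  (label B)
Votes: A=3, B=2
Majority → A

A


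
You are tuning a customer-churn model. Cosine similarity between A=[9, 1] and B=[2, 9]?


A·B = 9·2 + 1·9 = 27
‖A‖ = √82 = 9.0554, ‖B‖ = √85 = 9.2195
cos = 27/(√82·√85) = 27/√6970 = 0.3234

0.3234


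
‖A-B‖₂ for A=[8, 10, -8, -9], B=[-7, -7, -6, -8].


d = √((8+ 7)² + (10+ 7)² + (-8+ 6)² + (-9+ 8)²)
  = √(225 + 289 + 4 + 1)
  = √519 = 22.7816

22.7816


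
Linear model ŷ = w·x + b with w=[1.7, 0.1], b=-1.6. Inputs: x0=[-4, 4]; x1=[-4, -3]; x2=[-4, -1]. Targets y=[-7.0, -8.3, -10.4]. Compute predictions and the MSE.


ŷ0 = (1.7)·(-4) + (0.1)·(4) - 1.6 = -8.0
ŷ1 = (1.7)·(-4) + (0.1)·(-3) - 1.6 = -8.7
ŷ2 = (1.7)·(-4) + (0.1)·(-1) - 1.6 = -8.5
errors² = [1.0, 0.16, 3.61]
MSE = 4.7700/3 = 1.59

1.59


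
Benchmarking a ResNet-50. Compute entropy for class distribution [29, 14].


Probabilities: [29/43, 14/43] ≈ [0.6744, 0.3256]
H = -((29/43)·log₂(29/43) + (14/43)·log₂(14/43))
  = 0.9103 bits

0.9103 bits


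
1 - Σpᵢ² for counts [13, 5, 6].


Probabilities: [13/24, 5/24, 6/24] ≈ [0.5417, 0.2083, 0.25]
Σpᵢ² = (169 + 25 + 36)/24² = 230/576
Gini = 1 - Σpᵢ² = 1 - 230/576 = 0.6007

0.6007


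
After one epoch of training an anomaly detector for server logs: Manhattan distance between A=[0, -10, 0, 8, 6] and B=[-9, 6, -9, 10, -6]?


d = |0+ 9| + |-10-6| + |0+ 9| + |8-10| + |6+ 6|
  = 9 + 16 + 9 + 2 + 12
  = 48

48


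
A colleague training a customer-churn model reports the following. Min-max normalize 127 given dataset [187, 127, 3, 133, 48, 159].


min=3, max=187
(127-3)/(187-3) = 124/184 = 0.6739

0.6739


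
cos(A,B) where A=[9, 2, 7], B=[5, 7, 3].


A·B = 9·5 + 2·7 + 7·3 = 80
‖A‖ = √134 = 11.5758, ‖B‖ = √83 = 9.1104
cos = 80/(√134·√83) = 80/√11122 = 0.7586

0.7586


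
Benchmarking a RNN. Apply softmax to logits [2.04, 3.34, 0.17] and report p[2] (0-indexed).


Exponentials: e^2.04=7.6906, e^3.34=28.2191, e^0.17=1.1853
Sum = 37.095
Softmax = [0.2073, 0.7607, 0.032]
p[2] = 1.1853/37.095 = 0.032

0.032


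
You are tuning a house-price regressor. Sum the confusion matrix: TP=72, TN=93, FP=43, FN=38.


Total = TP + TN + FP + FN
= 72 + 93 + 43 + 38
= 246
(Predicted positive: 115, predicted negative: 131)

246


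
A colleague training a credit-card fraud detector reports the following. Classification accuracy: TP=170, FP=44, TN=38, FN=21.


Accuracy = (TP+TN)/(TP+TN+FP+FN)
= (170+38)/(273)
= 208/273 = 76.19%

76.19%


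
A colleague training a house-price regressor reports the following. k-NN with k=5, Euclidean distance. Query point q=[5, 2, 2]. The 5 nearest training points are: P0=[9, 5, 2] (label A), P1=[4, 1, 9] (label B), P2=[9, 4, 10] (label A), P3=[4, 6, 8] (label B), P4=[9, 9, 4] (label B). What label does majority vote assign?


d(q,P0) = 5.0  (label A)
d(q,P1) = 7.1414  (label B)
d(q,P2) = 9.1652  (label A)
d(q,P3) = 7.2801  (label B)
d(q,P4) = 8.3066  (label B)
Votes: A=2, B=3
Majority → B

B


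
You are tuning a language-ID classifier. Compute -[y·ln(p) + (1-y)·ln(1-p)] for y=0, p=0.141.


BCE = -[y·ln(p) + (1-y)·ln(1-p)]
= -0 - 1·ln(1-0.141)
= -ln(0.859) = 0.152

0.152


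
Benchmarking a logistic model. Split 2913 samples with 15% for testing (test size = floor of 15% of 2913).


Test = ⌊2913·15/100⌋ = 436
Train = 2913 - 436 = 2477

Train: 2477, Test: 436


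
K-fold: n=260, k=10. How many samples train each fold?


Fold size = 260/10 = 26
Training per fold = 260 - 26 = 234

234


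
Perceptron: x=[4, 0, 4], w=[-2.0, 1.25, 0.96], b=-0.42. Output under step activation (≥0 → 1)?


z = (4)·(-2.0) + (0)·(1.25) + (4)·(0.96) - 0.42
  = -4.58
step(z) = 0 (z<0)

0


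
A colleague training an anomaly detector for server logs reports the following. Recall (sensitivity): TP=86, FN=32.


Recall = TP/(TP+FN)
= 86/(86+32)
= 86/118 = 72.88%

72.88%


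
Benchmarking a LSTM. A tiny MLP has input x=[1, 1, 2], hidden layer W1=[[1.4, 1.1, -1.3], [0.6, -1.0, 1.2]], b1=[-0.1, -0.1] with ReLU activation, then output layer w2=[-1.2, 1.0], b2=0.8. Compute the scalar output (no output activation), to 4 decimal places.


z1[0] = (1.4)·(1) + (1.1)·(1) + (-1.3)·(2) - 0.1 = -0.2
z1[1] = (0.6)·(1) + (-1.0)·(1) + (1.2)·(2) - 0.1 = 1.9
h = ReLU(z1) = [0.0, 1.9]
output = (-1.2)·(0.0) + (1.0)·(1.9) + 0.8 = 2.7

2.7


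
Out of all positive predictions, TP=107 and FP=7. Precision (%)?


Precision = TP/(TP+FP)
= 107/(107+7)
= 107/114 = 93.86%

93.86%


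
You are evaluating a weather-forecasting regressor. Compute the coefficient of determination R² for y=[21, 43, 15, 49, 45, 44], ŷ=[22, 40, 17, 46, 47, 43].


ȳ = 36.1667
SS_res = Σ(y-ŷ)² = 28
SS_tot = Σ(y-ȳ)² = 1028.83
R² = 1 - SS_res/SS_tot = 1 - 0.0272 = 0.9728

0.9728


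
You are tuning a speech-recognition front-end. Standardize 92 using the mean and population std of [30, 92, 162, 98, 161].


μ = 108.6, σ = 49.3218
z = (92 - 108.6)/49.3218 = -0.3366

-0.3366


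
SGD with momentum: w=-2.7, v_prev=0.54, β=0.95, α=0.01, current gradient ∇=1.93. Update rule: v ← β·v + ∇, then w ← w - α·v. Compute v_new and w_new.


v_new = 0.95·0.54 + 1.93 = 0.513 + 1.93 = 2.443
w_new = -2.7 - 0.01·2.443 = -2.7 - 0.02443 = -2.72443

v_new=2.443, w_new=-2.72443


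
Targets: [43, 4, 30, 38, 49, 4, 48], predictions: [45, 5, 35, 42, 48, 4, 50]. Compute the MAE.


Absolute errors: |43-45|=2, |4-5|=1, |30-35|=5, |38-42|=4, |49-48|=1, |4-4|=0, |48-50|=2
Sum = 15
MAE = 15/7 = 15/7

15/7


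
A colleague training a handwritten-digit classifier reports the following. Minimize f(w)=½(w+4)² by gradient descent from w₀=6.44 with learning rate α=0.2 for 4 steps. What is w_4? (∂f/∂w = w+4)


step 1: grad = 6.44+4 = 10.44; w = 6.44 - 0.2·(10.44) = 4.352
step 2: grad = 4.352+4 = 8.352; w = 4.352 - 0.2·(8.352) = 2.6816
step 3: grad = 2.6816+4 = 6.6816; w = 2.6816 - 0.2·(6.6816) = 1.34528
step 4: grad = 1.34528+4 = 5.34528; w = 1.34528 - 0.2·(5.34528) = 0.276224

0.276224


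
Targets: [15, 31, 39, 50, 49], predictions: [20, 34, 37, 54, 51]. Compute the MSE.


Squared errors: (15-20)²=25, (31-34)²=9, (39-37)²=4, (50-54)²=16, (49-51)²=4
Sum = 58
MSE = 58/5 = 58/5

58/5


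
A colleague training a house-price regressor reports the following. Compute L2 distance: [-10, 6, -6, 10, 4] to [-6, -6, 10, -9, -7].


d = √((-10+ 6)² + (6+ 6)² + (-6-10)² + (10+ 9)² + (4+ 7)²)
  = √(16 + 144 + 256 + 361 + 121)
  = √898 = 29.9666

29.9666


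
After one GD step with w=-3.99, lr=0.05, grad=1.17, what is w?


w_new = w - α·∇
= -3.99 - 0.05·1.17
= -3.99 - 0.0585
= -4.0485

-4.0485


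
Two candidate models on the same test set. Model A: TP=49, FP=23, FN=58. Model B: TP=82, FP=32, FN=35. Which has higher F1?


Model A: P=49/72=0.6806, R=49/107=0.4579, F1=2PR/(P+R)=2TP/(2TP+FP+FN)=98/179=0.5475
Model B: P=82/114=0.7193, R=82/117=0.7009, F1=2PR/(P+R)=2TP/(2TP+FP+FN)=164/231=0.71
0.5475 < 0.71 → Model B

Model B


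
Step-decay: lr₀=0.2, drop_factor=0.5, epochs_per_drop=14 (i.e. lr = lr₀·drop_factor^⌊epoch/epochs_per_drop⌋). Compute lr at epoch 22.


n_drops = ⌊22/14⌋ = 1
lr = 0.2·0.5^1 = 0.2·0.5 = 0.1

0.1


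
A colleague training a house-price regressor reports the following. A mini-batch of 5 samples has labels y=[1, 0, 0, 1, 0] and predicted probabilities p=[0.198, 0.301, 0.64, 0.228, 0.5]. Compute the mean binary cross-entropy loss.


L[0] = -ln(0.198) = 1.6195
L[1] = -ln(1-0.301) = -ln(0.699) = 0.3581
L[2] = -ln(1-0.64) = -ln(0.36) = 1.0217
L[3] = -ln(0.228) = 1.4784
L[4] = -ln(1-0.5) = -ln(0.5) = 0.6931
mean = (1.6195 + 0.3581 + 1.0217 + 1.4784 + 0.6931)/5 = 1.0342

1.0342


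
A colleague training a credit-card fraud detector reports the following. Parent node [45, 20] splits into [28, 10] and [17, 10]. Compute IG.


Parent = [45, 20], H_parent = 0.8905
H_left = 0.8315 (n=38), H_right = 0.951 (n=27)
H_children = (38/65)·0.8315 + (27/65)·0.951 = 0.8811
IG = 0.8905 - 0.8811 = 0.0094

0.0094


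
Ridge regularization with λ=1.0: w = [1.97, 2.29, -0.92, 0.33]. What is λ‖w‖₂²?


‖w‖₂² = (1.97)² + (2.29)² + (-0.92)² + (0.33)²
     = 3.8809 + 5.2441 + 0.8464 + 0.1089
     = 10.0803
λ·‖w‖₂² = 1.0·10.0803 = 10.0803

10.0803


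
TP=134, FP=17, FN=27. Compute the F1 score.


Precision = 134/151 = 0.8874
Recall = 134/161 = 0.8323
F1 = 2·P·R/(P+R) = 2·TP/(2·TP+FP+FN) = 268/(268+17+27) = 268/312 = 0.859

0.859


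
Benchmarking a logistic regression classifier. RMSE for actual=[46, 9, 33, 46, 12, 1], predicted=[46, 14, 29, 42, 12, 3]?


MSE = 61/6 = 10.1667
RMSE = √(61/6) = 3.1885

3.1885


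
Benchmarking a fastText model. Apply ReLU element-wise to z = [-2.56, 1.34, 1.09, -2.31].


ReLU(-2.56) = max(0, -2.56) = 0.0
ReLU(1.34) = max(0, 1.34) = 1.34
ReLU(1.09) = max(0, 1.09) = 1.09
ReLU(-2.31) = max(0, -2.31) = 0.0
result = [0.0, 1.34, 1.09, 0.0]

[0.0, 1.34, 1.09, 0.0]


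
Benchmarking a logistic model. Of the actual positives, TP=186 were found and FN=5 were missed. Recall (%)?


Recall = TP/(TP+FN)
= 186/(186+5)
= 186/191 = 97.38%

97.38%


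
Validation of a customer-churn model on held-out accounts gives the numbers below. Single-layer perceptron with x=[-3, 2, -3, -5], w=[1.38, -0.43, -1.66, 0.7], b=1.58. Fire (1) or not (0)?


z = (-3)·(1.38) + (2)·(-0.43) + (-3)·(-1.66) + (-5)·(0.7) + 1.58
  = -1.94
step(z) = 0 (z<0)

0


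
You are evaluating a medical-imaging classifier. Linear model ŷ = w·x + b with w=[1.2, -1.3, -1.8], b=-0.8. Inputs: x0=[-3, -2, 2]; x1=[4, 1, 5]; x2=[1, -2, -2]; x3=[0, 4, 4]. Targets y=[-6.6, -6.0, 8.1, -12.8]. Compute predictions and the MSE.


ŷ0 = (1.2)·(-3) + (-1.3)·(-2) + (-1.8)·(2) - 0.8 = -5.4
ŷ1 = (1.2)·(4) + (-1.3)·(1) + (-1.8)·(5) - 0.8 = -6.3
ŷ2 = (1.2)·(1) + (-1.3)·(-2) + (-1.8)·(-2) - 0.8 = 6.6
ŷ3 = (1.2)·(0) + (-1.3)·(4) + (-1.8)·(4) - 0.8 = -13.2
errors² = [1.44, 0.09, 2.25, 0.16]
MSE = 3.9400/4 = 0.985

0.985


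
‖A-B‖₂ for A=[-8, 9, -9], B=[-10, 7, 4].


d = √((-8+ 10)² + (9-7)² + (-9-4)²)
  = √(4 + 4 + 169)
  = √177 = 13.3041

13.3041


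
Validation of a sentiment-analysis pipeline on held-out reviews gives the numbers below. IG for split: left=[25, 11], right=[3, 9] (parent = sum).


Parent = [28, 20], H_parent = 0.9799
H_left = 0.888 (n=36), H_right = 0.8113 (n=12)
H_children = (36/48)·0.888 + (12/48)·0.8113 = 0.8688
IG = 0.9799 - 0.8688 = 0.1111

0.1111


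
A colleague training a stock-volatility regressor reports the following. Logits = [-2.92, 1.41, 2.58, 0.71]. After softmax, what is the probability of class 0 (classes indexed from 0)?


Exponentials: e^-2.92=0.0539, e^1.41=4.096, e^2.58=13.1971, e^0.71=2.034
Sum = 19.381
Softmax = [0.0028, 0.2113, 0.6809, 0.1049]
p[0] = 0.0539/19.381 = 0.0028

0.0028


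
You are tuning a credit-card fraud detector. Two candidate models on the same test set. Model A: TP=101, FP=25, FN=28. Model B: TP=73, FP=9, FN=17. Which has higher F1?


Model A: P=101/126=0.8016, R=101/129=0.7829, F1=2PR/(P+R)=2TP/(2TP+FP+FN)=202/255=0.7922
Model B: P=73/82=0.8902, R=73/90=0.8111, F1=2PR/(P+R)=2TP/(2TP+FP+FN)=146/172=0.8488
0.7922 < 0.8488 → Model B

Model B


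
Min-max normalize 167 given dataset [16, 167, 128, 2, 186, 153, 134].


min=2, max=186
(167-2)/(186-2) = 165/184 = 0.8967

0.8967


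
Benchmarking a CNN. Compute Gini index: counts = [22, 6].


Probabilities: [22/28, 6/28] ≈ [0.7857, 0.2143]
Σpᵢ² = (484 + 36)/28² = 520/784
Gini = 1 - Σpᵢ² = 1 - 520/784 = 0.3367

0.3367


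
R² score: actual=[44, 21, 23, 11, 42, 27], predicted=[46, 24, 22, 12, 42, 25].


ȳ = 28
SS_res = Σ(y-ŷ)² = 19
SS_tot = Σ(y-ȳ)² = 816
R² = 1 - SS_res/SS_tot = 1 - 0.0233 = 0.9767

0.9767


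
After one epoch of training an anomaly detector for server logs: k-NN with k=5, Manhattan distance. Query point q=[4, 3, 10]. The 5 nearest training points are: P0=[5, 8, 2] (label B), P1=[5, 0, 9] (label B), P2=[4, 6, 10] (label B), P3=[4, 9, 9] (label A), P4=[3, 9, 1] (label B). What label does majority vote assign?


d(q,P0) = 14  (label B)
d(q,P1) = 5  (label B)
d(q,P2) = 3  (label B)
d(q,P3) = 7  (label A)
d(q,P4) = 16  (label B)
Votes: A=1, B=4
Majority → B

B


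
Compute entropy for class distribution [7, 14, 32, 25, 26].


Probabilities: [7/104, 14/104, 32/104, 25/104, 26/104] ≈ [0.0673, 0.1346, 0.3077, 0.2404, 0.25]
H = -((7/104)·log₂(7/104) + (14/104)·log₂(14/104) + (32/104)·log₂(32/104) + (25/104)·log₂(25/104) + (26/104)·log₂(26/104))
  = 2.1691 bits

2.1691 bits


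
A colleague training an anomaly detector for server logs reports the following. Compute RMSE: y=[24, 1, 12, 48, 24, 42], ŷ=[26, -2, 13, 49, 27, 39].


MSE = 33/6 = 5.5
RMSE = √(33/6) = 2.3452

2.3452


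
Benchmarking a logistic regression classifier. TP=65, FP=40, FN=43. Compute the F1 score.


Precision = 65/105 = 0.619
Recall = 65/108 = 0.6019
F1 = 2·P·R/(P+R) = 2·TP/(2·TP+FP+FN) = 130/(130+40+43) = 130/213 = 0.6103

0.6103


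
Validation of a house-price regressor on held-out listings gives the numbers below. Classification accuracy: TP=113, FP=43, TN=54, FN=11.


Accuracy = (TP+TN)/(TP+TN+FP+FN)
= (113+54)/(221)
= 167/221 = 75.57%

75.57%


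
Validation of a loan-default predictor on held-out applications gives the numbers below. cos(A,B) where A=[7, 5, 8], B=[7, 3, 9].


A·B = 7·7 + 5·3 + 8·9 = 136
‖A‖ = √138 = 11.7473, ‖B‖ = √139 = 11.7898
cos = 136/(√138·√139) = 136/√19182 = 0.982

0.982


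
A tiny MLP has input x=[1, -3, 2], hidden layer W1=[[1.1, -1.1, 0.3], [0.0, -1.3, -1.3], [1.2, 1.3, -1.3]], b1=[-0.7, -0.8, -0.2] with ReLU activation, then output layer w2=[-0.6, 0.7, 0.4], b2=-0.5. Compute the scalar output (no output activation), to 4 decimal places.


z1[0] = (1.1)·(1) + (-1.1)·(-3) + (0.3)·(2) - 0.7 = 4.3
z1[1] = (0.0)·(1) + (-1.3)·(-3) + (-1.3)·(2) - 0.8 = 0.5
z1[2] = (1.2)·(1) + (1.3)·(-3) + (-1.3)·(2) - 0.2 = -5.5
h = ReLU(z1) = [4.3, 0.5, 0.0]
output = (-0.6)·(4.3) + (0.7)·(0.5) + (0.4)·(0.0) - 0.5 = -2.73

-2.73


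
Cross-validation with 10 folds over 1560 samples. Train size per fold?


Fold size = 1560/10 = 156
Training per fold = 1560 - 156 = 1404

1404


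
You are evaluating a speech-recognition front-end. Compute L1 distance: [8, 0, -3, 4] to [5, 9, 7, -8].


d = |8-5| + |0-9| + |-3-7| + |4+ 8|
  = 3 + 9 + 10 + 12
  = 34

34


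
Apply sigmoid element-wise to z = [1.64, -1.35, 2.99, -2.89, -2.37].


σ(1.64) = 1/(1+e^-1.64) = 0.8375
σ(-1.35) = 1/(1+e^1.35) = 0.2059
σ(2.99) = 1/(1+e^-2.99) = 0.9521
σ(-2.89) = 1/(1+e^2.89) = 0.0527
σ(-2.37) = 1/(1+e^2.37) = 0.0855
result = [0.8375, 0.2059, 0.9521, 0.0527, 0.0855]

[0.8375, 0.2059, 0.9521, 0.0527, 0.0855]


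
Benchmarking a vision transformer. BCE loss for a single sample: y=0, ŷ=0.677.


BCE = -[y·ln(p) + (1-y)·ln(1-p)]
= -0 - 1·ln(1-0.677)
= -ln(0.323) = 1.1301

1.1301


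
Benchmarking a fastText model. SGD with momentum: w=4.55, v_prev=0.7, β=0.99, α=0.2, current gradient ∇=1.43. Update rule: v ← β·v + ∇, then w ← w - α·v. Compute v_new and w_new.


v_new = 0.99·0.7 + 1.43 = 0.693 + 1.43 = 2.123
w_new = 4.55 - 0.2·2.123 = 4.55 - 0.4246 = 4.1254

v_new=2.123, w_new=4.1254


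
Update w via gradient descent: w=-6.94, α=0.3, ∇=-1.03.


w_new = w - α·∇
= -6.94 - 0.3·-1.03
= -6.94 + 0.309
= -6.631

-6.631


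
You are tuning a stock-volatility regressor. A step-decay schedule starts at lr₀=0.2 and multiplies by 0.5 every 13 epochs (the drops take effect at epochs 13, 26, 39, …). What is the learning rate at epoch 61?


n_drops = ⌊61/13⌋ = 4
lr = 0.2·0.5^4 = 0.2·0.0625 = 0.0125

0.0125


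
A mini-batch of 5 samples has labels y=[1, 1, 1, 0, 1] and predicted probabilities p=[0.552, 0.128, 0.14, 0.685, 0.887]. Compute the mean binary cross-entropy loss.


L[0] = -ln(0.552) = 0.5942
L[1] = -ln(0.128) = 2.0557
L[2] = -ln(0.14) = 1.9661
L[3] = -ln(1-0.685) = -ln(0.315) = 1.1552
L[4] = -ln(0.887) = 0.1199
mean = (0.5942 + 2.0557 + 1.9661 + 1.1552 + 0.1199)/5 = 1.1782

1.1782


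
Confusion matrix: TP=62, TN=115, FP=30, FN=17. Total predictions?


Total = TP + TN + FP + FN
= 62 + 115 + 30 + 17
= 224
(Predicted positive: 92, predicted negative: 132)

224


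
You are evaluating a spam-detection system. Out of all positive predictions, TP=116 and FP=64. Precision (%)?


Precision = TP/(TP+FP)
= 116/(116+64)
= 116/180 = 64.44%

64.44%


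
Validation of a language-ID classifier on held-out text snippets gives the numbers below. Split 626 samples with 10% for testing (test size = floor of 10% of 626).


Test = ⌊626·10/100⌋ = 62
Train = 626 - 62 = 564

Train: 564, Test: 62


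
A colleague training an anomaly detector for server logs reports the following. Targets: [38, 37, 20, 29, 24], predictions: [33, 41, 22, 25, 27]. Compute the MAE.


Absolute errors: |38-33|=5, |37-41|=4, |20-22|=2, |29-25|=4, |24-27|=3
Sum = 18
MAE = 18/5 = 18/5

18/5


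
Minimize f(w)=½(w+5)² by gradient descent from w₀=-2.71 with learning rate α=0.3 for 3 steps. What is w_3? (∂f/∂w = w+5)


step 1: grad = -2.71+5 = 2.29; w = -2.71 - 0.3·(2.29) = -3.397
step 2: grad = -3.397+5 = 1.603; w = -3.397 - 0.3·(1.603) = -3.8779
step 3: grad = -3.8779+5 = 1.1221; w = -3.8779 - 0.3·(1.1221) = -4.21453

-4.21453


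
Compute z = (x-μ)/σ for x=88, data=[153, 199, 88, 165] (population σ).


μ = 151.25, σ = 40.2267
z = (88 - 151.25)/40.2267 = -1.5723

-1.5723


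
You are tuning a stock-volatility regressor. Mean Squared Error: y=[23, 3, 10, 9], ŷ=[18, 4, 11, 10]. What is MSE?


Squared errors: (23-18)²=25, (3-4)²=1, (10-11)²=1, (9-10)²=1
Sum = 28
MSE = 28/4 = 7

7


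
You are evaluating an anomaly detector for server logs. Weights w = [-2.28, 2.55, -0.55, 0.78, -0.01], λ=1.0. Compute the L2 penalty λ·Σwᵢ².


‖w‖₂² = (-2.28)² + (2.55)² + (-0.55)² + (0.78)² + (-0.01)²
     = 5.1984 + 6.5025 + 0.3025 + 0.6084 + 0.0001
     = 12.6119
λ·‖w‖₂² = 1.0·12.6119 = 12.6119

12.6119


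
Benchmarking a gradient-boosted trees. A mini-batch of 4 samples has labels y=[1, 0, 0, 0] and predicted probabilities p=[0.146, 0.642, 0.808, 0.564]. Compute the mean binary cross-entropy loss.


L[0] = -ln(0.146) = 1.9241
L[1] = -ln(1-0.642) = -ln(0.358) = 1.0272
L[2] = -ln(1-0.808) = -ln(0.192) = 1.6503
L[3] = -ln(1-0.564) = -ln(0.436) = 0.8301
mean = (1.9241 + 1.0272 + 1.6503 + 0.8301)/4 = 1.3579

1.3579


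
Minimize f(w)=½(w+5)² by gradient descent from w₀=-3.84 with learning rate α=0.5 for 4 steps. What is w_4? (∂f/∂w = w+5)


step 1: grad = -3.84+5 = 1.16; w = -3.84 - 0.5·(1.16) = -4.42
step 2: grad = -4.42+5 = 0.58; w = -4.42 - 0.5·(0.58) = -4.71
step 3: grad = -4.71+5 = 0.29; w = -4.71 - 0.5·(0.29) = -4.855
step 4: grad = -4.855+5 = 0.145; w = -4.855 - 0.5·(0.145) = -4.9275

-4.9275


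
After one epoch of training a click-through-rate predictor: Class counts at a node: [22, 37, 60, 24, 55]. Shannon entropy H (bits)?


Probabilities: [22/198, 37/198, 60/198, 24/198, 55/198] ≈ [0.1111, 0.1869, 0.303, 0.1212, 0.2778]
H = -((22/198)·log₂(22/198) + (37/198)·log₂(37/198) + (60/198)·log₂(60/198) + (24/198)·log₂(24/198) + (55/198)·log₂(55/198))
  = 2.2087 bits

2.2087 bits


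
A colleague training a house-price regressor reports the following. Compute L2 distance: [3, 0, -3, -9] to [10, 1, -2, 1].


d = √((3-10)² + (0-1)² + (-3+ 2)² + (-9-1)²)
  = √(49 + 1 + 1 + 100)
  = √151 = 12.2882

12.2882


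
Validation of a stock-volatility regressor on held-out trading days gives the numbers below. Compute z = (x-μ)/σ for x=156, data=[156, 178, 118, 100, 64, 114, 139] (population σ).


μ = 124.1429, σ = 34.7991
z = (156 - 124.1429)/34.7991 = 0.9155

0.9155


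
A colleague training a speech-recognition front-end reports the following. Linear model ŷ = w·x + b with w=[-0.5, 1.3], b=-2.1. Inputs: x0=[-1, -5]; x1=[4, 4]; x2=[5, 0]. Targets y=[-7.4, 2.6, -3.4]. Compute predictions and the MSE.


ŷ0 = (-0.5)·(-1) + (1.3)·(-5) - 2.1 = -8.1
ŷ1 = (-0.5)·(4) + (1.3)·(4) - 2.1 = 1.1
ŷ2 = (-0.5)·(5) + (1.3)·(0) - 2.1 = -4.6
errors² = [0.49, 2.25, 1.44]
MSE = 4.1800/3 = 1.3933

1.3933


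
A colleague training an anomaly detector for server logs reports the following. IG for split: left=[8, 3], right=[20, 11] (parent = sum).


Parent = [28, 14], H_parent = 0.9183
H_left = 0.8454 (n=11), H_right = 0.9383 (n=31)
H_children = (11/42)·0.8454 + (31/42)·0.9383 = 0.914
IG = 0.9183 - 0.914 = 0.0043

0.0043


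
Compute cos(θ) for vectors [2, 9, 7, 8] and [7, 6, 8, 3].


A·B = 2·7 + 9·6 + 7·8 + 8·3 = 148
‖A‖ = √198 = 14.0712, ‖B‖ = √158 = 12.5698
cos = 148/(√198·√158) = 148/√31284 = 0.8368

0.8368


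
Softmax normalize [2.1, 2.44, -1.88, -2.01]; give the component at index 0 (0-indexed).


Exponentials: e^2.1=8.1662, e^2.44=11.473, e^-1.88=0.1526, e^-2.01=0.134
Sum = 19.9258
Softmax = [0.4098, 0.5758, 0.0077, 0.0067]
p[0] = 8.1662/19.9258 = 0.4098

0.4098


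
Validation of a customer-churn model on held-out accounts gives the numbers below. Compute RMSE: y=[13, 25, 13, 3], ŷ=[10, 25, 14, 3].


MSE = 10/4 = 2.5
RMSE = √(10/4) = 1.5811

1.5811
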